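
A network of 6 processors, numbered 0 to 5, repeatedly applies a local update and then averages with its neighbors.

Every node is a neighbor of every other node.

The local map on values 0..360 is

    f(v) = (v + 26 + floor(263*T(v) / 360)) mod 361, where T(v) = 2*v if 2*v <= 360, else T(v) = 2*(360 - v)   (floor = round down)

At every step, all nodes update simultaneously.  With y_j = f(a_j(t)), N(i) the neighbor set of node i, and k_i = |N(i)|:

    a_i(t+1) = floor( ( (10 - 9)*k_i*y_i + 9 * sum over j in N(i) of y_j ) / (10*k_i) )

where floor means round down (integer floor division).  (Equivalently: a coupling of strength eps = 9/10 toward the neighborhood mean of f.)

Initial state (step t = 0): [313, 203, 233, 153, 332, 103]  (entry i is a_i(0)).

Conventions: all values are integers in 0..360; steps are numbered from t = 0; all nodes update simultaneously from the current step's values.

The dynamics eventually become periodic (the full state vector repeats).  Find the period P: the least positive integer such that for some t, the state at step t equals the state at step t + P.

Simulating step by step:
t=0: [313, 203, 233, 153, 332, 103]
t=1: [101, 97, 98, 101, 101, 82]
t=2: [262, 263, 263, 262, 262, 266]
t=3: [69, 69, 69, 69, 69, 69]
t=4: [195, 195, 195, 195, 195, 195]
t=5: [101, 101, 101, 101, 101, 101]
t=6: [274, 274, 274, 274, 274, 274]
t=7: [64, 64, 64, 64, 64, 64]
t=8: [183, 183, 183, 183, 183, 183]
t=9: [106, 106, 106, 106, 106, 106]
t=10: [286, 286, 286, 286, 286, 286]
t=11: [59, 59, 59, 59, 59, 59]
t=12: [171, 171, 171, 171, 171, 171]
t=13: [85, 85, 85, 85, 85, 85]
t=14: [235, 235, 235, 235, 235, 235]
t=15: [82, 82, 82, 82, 82, 82]
t=16: [227, 227, 227, 227, 227, 227]
t=17: [86, 86, 86, 86, 86, 86]
t=18: [237, 237, 237, 237, 237, 237]
t=19: [81, 81, 81, 81, 81, 81]
t=20: [225, 225, 225, 225, 225, 225]
t=21: [87, 87, 87, 87, 87, 87]
t=22: [240, 240, 240, 240, 240, 240]
t=23: [80, 80, 80, 80, 80, 80]
t=24: [222, 222, 222, 222, 222, 222]
t=25: [88, 88, 88, 88, 88, 88]
t=26: [242, 242, 242, 242, 242, 242]
t=27: [79, 79, 79, 79, 79, 79]
t=28: [220, 220, 220, 220, 220, 220]
t=29: [89, 89, 89, 89, 89, 89]
t=30: [245, 245, 245, 245, 245, 245]
t=31: [78, 78, 78, 78, 78, 78]
t=32: [217, 217, 217, 217, 217, 217]
t=33: [90, 90, 90, 90, 90, 90]
t=34: [247, 247, 247, 247, 247, 247]
t=35: [77, 77, 77, 77, 77, 77]
t=36: [215, 215, 215, 215, 215, 215]
t=37: [91, 91, 91, 91, 91, 91]
t=38: [249, 249, 249, 249, 249, 249]
t=39: [76, 76, 76, 76, 76, 76]
t=40: [213, 213, 213, 213, 213, 213]
t=41: [92, 92, 92, 92, 92, 92]
t=42: [252, 252, 252, 252, 252, 252]
t=43: [74, 74, 74, 74, 74, 74]
t=44: [208, 208, 208, 208, 208, 208]
t=45: [95, 95, 95, 95, 95, 95]
t=46: [259, 259, 259, 259, 259, 259]
t=47: [71, 71, 71, 71, 71, 71]
t=48: [200, 200, 200, 200, 200, 200]
t=49: [98, 98, 98, 98, 98, 98]
t=50: [267, 267, 267, 267, 267, 267]
t=51: [67, 67, 67, 67, 67, 67]
t=52: [190, 190, 190, 190, 190, 190]
t=53: [103, 103, 103, 103, 103, 103]
t=54: [279, 279, 279, 279, 279, 279]
t=55: [62, 62, 62, 62, 62, 62]
t=56: [178, 178, 178, 178, 178, 178]
t=57: [103, 103, 103, 103, 103, 103]

Answer: 4
Key observation: The state at step 53, [103, 103, 103, 103, 103, 103], reappears at step 57 — and no state repeats earlier — so the cycle the system enters has period 4.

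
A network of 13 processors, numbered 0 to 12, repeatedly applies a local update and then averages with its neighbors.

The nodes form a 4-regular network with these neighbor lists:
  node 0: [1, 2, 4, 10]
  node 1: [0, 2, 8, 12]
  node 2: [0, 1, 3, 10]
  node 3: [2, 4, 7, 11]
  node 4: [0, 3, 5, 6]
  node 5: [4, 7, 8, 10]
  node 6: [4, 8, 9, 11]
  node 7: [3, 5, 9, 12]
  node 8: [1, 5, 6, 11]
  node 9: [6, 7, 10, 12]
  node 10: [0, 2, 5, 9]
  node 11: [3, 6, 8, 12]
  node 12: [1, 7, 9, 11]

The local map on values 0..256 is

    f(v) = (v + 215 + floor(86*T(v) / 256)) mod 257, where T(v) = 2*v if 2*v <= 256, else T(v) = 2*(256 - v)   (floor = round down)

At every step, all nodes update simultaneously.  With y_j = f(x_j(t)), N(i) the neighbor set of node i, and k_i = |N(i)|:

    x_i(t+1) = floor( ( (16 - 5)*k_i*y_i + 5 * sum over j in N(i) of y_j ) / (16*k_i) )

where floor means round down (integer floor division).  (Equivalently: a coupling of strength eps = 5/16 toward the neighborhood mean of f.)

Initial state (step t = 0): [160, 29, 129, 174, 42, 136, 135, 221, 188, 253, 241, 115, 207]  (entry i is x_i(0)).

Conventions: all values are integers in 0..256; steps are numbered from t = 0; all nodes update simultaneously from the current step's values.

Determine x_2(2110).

Simulating step by step:
t=0: [160, 29, 129, 174, 42, 136, 135, 221, 188, 253, 241, 115, 207]
t=1: [157, 62, 163, 171, 75, 168, 165, 199, 170, 207, 201, 161, 180]
t=2: [165, 99, 174, 178, 114, 178, 177, 193, 175, 195, 192, 183, 179]
t=3: [177, 142, 182, 185, 160, 185, 185, 191, 182, 192, 191, 189, 183]
t=4: [186, 180, 188, 189, 184, 189, 189, 191, 188, 192, 191, 191, 189]
t=5: [190, 189, 191, 191, 190, 191, 191, 192, 191, 192, 191, 191, 191]
t=6: [192, 192, 192, 192, 192, 192, 192, 192, 192, 192, 192, 192, 192]
t=7: [193, 193, 193, 193, 193, 193, 193, 193, 193, 193, 193, 193, 193]
t=8: [193, 193, 193, 193, 193, 193, 193, 193, 193, 193, 193, 193, 193]

Answer: x_2(2110) = 193
Key observation: The state at step 7, [193, 193, 193, 193, 193, 193, 193, 193, 193, 193, 193, 193, 193], reappears at step 8: the system is in a cycle of period 1 from step 7 on.  Therefore the state at step 2110 equals the state at step 7 + ((2110 - 7) mod 1) = 7, which is [193, 193, 193, 193, 193, 193, 193, 193, 193, 193, 193, 193, 193].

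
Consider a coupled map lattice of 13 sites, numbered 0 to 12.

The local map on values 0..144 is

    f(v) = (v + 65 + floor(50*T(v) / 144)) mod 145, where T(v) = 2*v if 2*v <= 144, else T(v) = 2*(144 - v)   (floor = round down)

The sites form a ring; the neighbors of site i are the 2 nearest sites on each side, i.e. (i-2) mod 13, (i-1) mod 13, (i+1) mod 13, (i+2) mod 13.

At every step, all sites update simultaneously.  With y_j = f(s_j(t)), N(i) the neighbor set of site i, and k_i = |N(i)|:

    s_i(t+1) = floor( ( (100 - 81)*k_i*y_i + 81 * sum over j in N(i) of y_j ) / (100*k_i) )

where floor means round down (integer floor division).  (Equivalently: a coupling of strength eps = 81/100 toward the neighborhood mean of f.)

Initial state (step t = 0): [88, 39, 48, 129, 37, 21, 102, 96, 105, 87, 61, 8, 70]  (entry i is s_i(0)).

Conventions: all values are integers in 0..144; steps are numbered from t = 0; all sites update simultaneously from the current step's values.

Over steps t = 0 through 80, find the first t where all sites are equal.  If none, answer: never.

Simulating step by step:
t=0: [88, 39, 48, 129, 37, 21, 102, 96, 105, 87, 61, 8, 70]  (not all equal)
t=1: [58, 54, 73, 83, 66, 76, 76, 59, 44, 49, 47, 45, 63]  (not all equal)
t=2: [47, 28, 29, 34, 40, 36, 55, 49, 68, 90, 89, 65, 68]  (not all equal)
t=3: [86, 105, 124, 121, 101, 78, 62, 45, 28, 32, 38, 60, 74]  (not all equal)
t=4: [43, 50, 52, 51, 46, 63, 74, 87, 105, 104, 84, 72, 58]  (not all equal)
t=5: [40, 34, 60, 37, 43, 52, 61, 43, 47, 47, 41, 58, 49]  (not all equal)
t=6: [58, 80, 108, 82, 62, 87, 90, 90, 116, 115, 88, 87, 82]  (not all equal)
t=7: [41, 40, 36, 42, 43, 41, 43, 50, 49, 49, 49, 41, 39]  (not all equal)
t=8: [131, 131, 133, 132, 133, 109, 82, 56, 30, 29, 55, 80, 106]  (not all equal)
t=9: [55, 58, 60, 58, 55, 46, 57, 68, 59, 59, 68, 56, 45]  (not all equal)
t=10: [41, 42, 16, 42, 42, 43, 45, 46, 24, 24, 45, 44, 42]  (not all equal)
t=11: [127, 126, 127, 127, 128, 138, 132, 125, 127, 126, 125, 130, 137]  (not all equal)
t=12: [58, 58, 58, 59, 59, 59, 59, 59, 58, 58, 58, 58, 58]  (not all equal)
t=13: [18, 18, 18, 18, 18, 19, 18, 18, 18, 18, 18, 18, 18]  (not all equal)
t=14: [95, 95, 95, 95, 95, 95, 95, 95, 95, 95, 95, 95, 95]  (all equal)

Answer: 14
Key observation: Synchronization is absorbing here: once all sites are equal they stay equal, and step 14 is the first all-equal step.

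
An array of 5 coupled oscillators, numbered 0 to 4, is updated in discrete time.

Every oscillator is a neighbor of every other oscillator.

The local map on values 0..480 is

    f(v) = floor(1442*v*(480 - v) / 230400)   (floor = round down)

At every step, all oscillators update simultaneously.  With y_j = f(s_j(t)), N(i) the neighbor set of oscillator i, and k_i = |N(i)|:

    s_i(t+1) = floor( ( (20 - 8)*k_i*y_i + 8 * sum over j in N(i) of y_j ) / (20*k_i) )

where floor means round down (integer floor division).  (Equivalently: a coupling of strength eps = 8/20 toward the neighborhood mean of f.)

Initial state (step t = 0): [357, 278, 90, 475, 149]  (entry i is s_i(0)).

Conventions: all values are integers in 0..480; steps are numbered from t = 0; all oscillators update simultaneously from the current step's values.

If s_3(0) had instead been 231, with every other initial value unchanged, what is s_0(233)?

Answer: s_0(233) = 307
Key observation: The state at step 8, [332, 332, 332, 332, 332], reappears at step 10: the system is in a cycle of period 2 from step 8 on.  Therefore the state at step 233 equals the state at step 8 + ((233 - 8) mod 2) = 9, which is [307, 307, 307, 307, 307].

Derivation:
t=0: [357, 278, 90, 231, 149]
t=1: [288, 326, 260, 330, 305]
t=2: [339, 323, 344, 320, 333]
t=3: [302, 311, 299, 313, 306]
t=4: [334, 330, 335, 329, 332]
t=5: [306, 308, 305, 308, 307]
t=6: [332, 331, 333, 331, 332]
t=7: [307, 307, 306, 307, 307]
t=8: [332, 332, 332, 332, 332]
t=9: [307, 307, 307, 307, 307]
t=10: [332, 332, 332, 332, 332]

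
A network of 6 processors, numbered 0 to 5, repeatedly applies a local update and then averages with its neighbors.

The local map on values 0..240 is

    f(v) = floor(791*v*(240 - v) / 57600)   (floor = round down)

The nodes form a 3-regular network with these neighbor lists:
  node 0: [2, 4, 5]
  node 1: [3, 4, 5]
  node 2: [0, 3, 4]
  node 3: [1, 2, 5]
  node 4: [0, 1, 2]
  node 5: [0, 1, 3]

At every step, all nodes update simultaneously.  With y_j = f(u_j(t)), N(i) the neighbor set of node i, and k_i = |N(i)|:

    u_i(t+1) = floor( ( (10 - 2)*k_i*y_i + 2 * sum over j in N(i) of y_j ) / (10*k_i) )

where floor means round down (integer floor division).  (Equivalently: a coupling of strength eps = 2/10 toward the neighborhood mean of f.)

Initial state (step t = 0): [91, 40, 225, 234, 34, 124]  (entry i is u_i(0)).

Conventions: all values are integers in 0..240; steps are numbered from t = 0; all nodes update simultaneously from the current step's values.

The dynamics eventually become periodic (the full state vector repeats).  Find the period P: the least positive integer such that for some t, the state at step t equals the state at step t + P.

Simulating step by step:
t=0: [91, 40, 225, 234, 34, 124]
t=1: [171, 108, 56, 38, 99, 178]
t=2: [161, 185, 143, 116, 186, 151]
t=3: [173, 145, 185, 191, 143, 181]
t=4: [158, 182, 143, 134, 184, 148]
t=5: [176, 150, 186, 190, 146, 183]
t=6: [154, 178, 141, 135, 182, 145]
t=7: [179, 155, 187, 190, 150, 186]
t=8: [149, 174, 139, 134, 179, 140]
t=9: [184, 161, 188, 192, 154, 189]
t=10: [142, 168, 137, 130, 174, 135]
t=11: [189, 169, 190, 193, 162, 192]
t=12: [134, 159, 132, 127, 166, 128]
t=13: [193, 178, 193, 195, 172, 194]
t=14: [126, 147, 126, 122, 154, 123]
t=15: [195, 187, 195, 196, 183, 196]
t=16: [121, 134, 121, 119, 139, 119]
t=17: [196, 195, 196, 196, 192, 196]
t=18: [118, 120, 118, 118, 124, 118]
t=19: [197, 197, 197, 197, 197, 197]
t=20: [116, 116, 116, 116, 116, 116]
t=21: [197, 197, 197, 197, 197, 197]

Answer: 2
Key observation: The state at step 19, [197, 197, 197, 197, 197, 197], reappears at step 21 — and no state repeats earlier — so the cycle the system enters has period 2.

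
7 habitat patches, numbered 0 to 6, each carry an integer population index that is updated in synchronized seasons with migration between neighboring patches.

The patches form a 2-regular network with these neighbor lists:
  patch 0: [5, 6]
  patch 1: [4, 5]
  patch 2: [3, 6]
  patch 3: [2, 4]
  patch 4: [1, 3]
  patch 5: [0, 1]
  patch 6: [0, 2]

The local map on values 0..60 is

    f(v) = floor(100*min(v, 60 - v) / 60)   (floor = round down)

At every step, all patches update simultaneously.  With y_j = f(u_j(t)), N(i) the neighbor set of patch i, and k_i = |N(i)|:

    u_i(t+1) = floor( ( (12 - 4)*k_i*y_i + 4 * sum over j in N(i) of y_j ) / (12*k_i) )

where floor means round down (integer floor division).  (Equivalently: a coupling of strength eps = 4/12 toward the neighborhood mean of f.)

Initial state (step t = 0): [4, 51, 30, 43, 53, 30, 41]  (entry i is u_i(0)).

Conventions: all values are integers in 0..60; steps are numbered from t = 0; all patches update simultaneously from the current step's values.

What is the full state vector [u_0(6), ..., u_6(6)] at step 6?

Answer: [27, 25, 34, 30, 26, 22, 35]

Derivation:
t=0: [4, 51, 30, 43, 53, 30, 41]
t=1: [17, 20, 43, 28, 14, 36, 30]
t=2: [33, 32, 34, 39, 28, 36, 42]
t=3: [41, 45, 39, 38, 44, 41, 34]
t=4: [33, 26, 36, 34, 27, 30, 39]
t=5: [44, 44, 39, 42, 44, 48, 37]
t=6: [27, 25, 34, 30, 26, 22, 35]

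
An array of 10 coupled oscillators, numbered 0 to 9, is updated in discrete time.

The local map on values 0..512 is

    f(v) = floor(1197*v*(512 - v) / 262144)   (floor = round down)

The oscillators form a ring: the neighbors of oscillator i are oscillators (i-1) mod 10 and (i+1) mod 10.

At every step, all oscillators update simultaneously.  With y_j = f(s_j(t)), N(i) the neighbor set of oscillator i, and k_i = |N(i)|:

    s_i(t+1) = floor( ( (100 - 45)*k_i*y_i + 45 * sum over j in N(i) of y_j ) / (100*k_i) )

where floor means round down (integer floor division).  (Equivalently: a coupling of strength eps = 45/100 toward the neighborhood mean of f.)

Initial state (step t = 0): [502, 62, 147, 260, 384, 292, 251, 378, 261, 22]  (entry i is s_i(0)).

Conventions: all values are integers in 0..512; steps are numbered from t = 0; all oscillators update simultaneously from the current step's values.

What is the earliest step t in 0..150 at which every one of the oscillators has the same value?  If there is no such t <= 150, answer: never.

Answer: 6
Key observation: Synchronization is absorbing here: once all oscillators are equal they stay equal, and step 6 is the first all-equal step.

Derivation:
t=0: [502, 62, 147, 260, 384, 292, 251, 378, 261, 22]  (not all equal)
t=1: [51, 129, 230, 269, 256, 278, 282, 261, 227, 99]  (not all equal)
t=2: [151, 214, 280, 297, 298, 297, 296, 297, 271, 192]  (not all equal)
t=3: [264, 282, 293, 292, 291, 291, 291, 292, 292, 276]  (not all equal)
t=4: [297, 295, 293, 292, 293, 293, 293, 293, 293, 296]  (not all equal)
t=5: [291, 291, 292, 292, 292, 292, 292, 292, 291, 291]  (not all equal)
t=6: [293, 293, 293, 293, 293, 293, 293, 293, 293, 293]  (all equal)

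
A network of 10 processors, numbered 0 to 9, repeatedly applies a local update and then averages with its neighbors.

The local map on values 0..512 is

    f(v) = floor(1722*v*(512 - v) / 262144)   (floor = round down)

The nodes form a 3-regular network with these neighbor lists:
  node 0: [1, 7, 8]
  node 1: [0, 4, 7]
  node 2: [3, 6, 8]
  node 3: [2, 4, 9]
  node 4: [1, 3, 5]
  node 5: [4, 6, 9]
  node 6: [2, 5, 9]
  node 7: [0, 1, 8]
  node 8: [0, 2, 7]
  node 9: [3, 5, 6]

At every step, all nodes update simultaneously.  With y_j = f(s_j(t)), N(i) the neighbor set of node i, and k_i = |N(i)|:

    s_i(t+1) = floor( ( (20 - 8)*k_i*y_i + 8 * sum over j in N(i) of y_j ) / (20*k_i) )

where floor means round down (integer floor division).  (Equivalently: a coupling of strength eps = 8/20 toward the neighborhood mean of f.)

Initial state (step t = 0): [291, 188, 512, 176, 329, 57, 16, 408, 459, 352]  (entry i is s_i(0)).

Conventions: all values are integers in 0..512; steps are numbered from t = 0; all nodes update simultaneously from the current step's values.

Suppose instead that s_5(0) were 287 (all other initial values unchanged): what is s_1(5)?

Simulating step by step:
t=0: [291, 188, 512, 176, 329, 287, 16, 408, 459, 352]
t=1: [364, 386, 79, 334, 398, 363, 136, 297, 188, 336]
t=2: [363, 334, 284, 355, 320, 349, 329, 394, 372, 376]
t=3: [351, 375, 402, 374, 392, 374, 388, 327, 349, 352]
t=4: [370, 345, 311, 332, 320, 335, 322, 382, 364, 353]
t=5: [347, 370, 398, 392, 396, 389, 396, 339, 355, 378]

Answer: s_1(5) = 370
Key observation: This trace re-runs the system from the modified initial state.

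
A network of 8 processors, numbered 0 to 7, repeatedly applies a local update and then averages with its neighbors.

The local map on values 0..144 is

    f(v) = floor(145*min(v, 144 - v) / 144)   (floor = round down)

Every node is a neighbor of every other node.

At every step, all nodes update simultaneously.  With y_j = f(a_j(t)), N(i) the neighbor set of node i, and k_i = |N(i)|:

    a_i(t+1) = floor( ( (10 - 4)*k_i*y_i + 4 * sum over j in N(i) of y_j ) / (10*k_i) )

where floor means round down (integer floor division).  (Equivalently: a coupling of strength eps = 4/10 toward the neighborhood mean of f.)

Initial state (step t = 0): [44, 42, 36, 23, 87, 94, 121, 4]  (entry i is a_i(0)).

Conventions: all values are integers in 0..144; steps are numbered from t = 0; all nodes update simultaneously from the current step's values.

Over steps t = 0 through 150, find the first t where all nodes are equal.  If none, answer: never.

Simulating step by step:
t=0: [44, 42, 36, 23, 87, 94, 121, 4]  (not all equal)
t=1: [39, 38, 35, 28, 46, 43, 28, 18]  (not all equal)
t=2: [36, 36, 34, 30, 40, 39, 30, 25]  (not all equal)
t=3: [34, 34, 33, 31, 37, 36, 31, 29]  (not all equal)
t=4: [33, 33, 33, 31, 35, 34, 31, 30]  (not all equal)
t=5: [32, 32, 32, 31, 33, 33, 31, 31]  (not all equal)
t=6: [31, 31, 31, 31, 32, 32, 31, 31]  (not all equal)
t=7: [31, 31, 31, 31, 31, 31, 31, 31]  (all equal)

Answer: 7
Key observation: Synchronization is absorbing here: once all nodes are equal they stay equal, and step 7 is the first all-equal step.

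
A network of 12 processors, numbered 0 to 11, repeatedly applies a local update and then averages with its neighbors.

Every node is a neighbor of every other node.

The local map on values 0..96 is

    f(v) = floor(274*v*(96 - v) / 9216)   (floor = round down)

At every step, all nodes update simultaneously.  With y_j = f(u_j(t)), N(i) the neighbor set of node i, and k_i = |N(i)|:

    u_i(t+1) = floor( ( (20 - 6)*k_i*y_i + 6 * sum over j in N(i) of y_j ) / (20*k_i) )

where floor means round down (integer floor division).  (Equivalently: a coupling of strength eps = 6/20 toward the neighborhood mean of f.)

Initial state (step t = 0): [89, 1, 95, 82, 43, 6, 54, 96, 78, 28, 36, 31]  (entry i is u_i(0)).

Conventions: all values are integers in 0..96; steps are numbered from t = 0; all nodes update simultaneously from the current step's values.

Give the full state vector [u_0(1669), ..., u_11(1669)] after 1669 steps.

Answer: [63, 63, 63, 63, 63, 63, 63, 63, 63, 63, 63, 63]
Key observation: The state at step 7, [63, 63, 63, 63, 63, 63, 63, 63, 63, 63, 63, 63], reappears at step 9: the system is in a cycle of period 2 from step 7 on.  Therefore the state at step 1669 equals the state at step 7 + ((1669 - 7) mod 2) = 7, which is [63, 63, 63, 63, 63, 63, 63, 63, 63, 63, 63, 63].

Derivation:
t=0: [89, 1, 95, 82, 43, 6, 54, 96, 78, 28, 36, 31]
t=1: [23, 12, 12, 34, 56, 22, 56, 11, 39, 49, 54, 51]
t=2: [50, 37, 37, 59, 61, 49, 61, 35, 61, 63, 62, 63]
t=3: [66, 63, 63, 63, 63, 66, 63, 63, 63, 61, 62, 61]
t=4: [58, 60, 60, 60, 60, 58, 60, 60, 60, 62, 61, 62]
t=5: [64, 63, 63, 63, 63, 64, 63, 63, 63, 62, 63, 62]
t=6: [60, 61, 61, 61, 61, 60, 61, 61, 61, 61, 61, 61]
t=7: [63, 63, 63, 63, 63, 63, 63, 63, 63, 63, 63, 63]
t=8: [61, 61, 61, 61, 61, 61, 61, 61, 61, 61, 61, 61]
t=9: [63, 63, 63, 63, 63, 63, 63, 63, 63, 63, 63, 63]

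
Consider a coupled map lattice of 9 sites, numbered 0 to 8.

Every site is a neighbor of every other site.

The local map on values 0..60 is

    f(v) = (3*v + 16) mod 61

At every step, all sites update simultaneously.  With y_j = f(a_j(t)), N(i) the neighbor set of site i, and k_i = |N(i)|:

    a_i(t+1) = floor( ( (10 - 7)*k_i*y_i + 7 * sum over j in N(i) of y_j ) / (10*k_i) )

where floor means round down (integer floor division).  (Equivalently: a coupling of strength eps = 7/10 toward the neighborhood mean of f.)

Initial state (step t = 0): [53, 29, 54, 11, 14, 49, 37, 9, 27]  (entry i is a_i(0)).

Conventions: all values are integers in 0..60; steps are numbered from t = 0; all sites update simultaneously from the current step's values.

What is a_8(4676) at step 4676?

Answer: a_8(4676) = 34
Key observation: The state at step 11, [11, 11, 11, 11, 11, 11, 11, 11, 11], reappears at step 21: the system is in a cycle of period 10 from step 11 on.  Therefore the state at step 4676 equals the state at step 11 + ((4676 - 11) mod 10) = 16, which is [34, 34, 34, 34, 34, 34, 34, 34, 34].

Derivation:
t=0: [53, 29, 54, 11, 14, 49, 37, 9, 27]
t=1: [44, 42, 45, 43, 45, 42, 34, 42, 41]
t=2: [26, 25, 27, 25, 27, 25, 33, 25, 24]
t=3: [33, 33, 34, 33, 34, 33, 38, 33, 32]
t=4: [50, 50, 50, 50, 50, 50, 40, 50, 49]
t=5: [41, 41, 41, 41, 41, 41, 34, 41, 40]
t=6: [20, 20, 20, 20, 20, 20, 28, 20, 19]
t=7: [16, 16, 16, 16, 16, 16, 21, 16, 16]
t=8: [4, 4, 4, 4, 4, 4, 7, 4, 4]
t=9: [28, 28, 28, 28, 28, 28, 30, 28, 28]
t=10: [39, 39, 39, 39, 39, 39, 40, 39, 39]
t=11: [11, 11, 11, 11, 11, 11, 11, 11, 11]
t=12: [49, 49, 49, 49, 49, 49, 49, 49, 49]
t=13: [41, 41, 41, 41, 41, 41, 41, 41, 41]
t=14: [17, 17, 17, 17, 17, 17, 17, 17, 17]
t=15: [6, 6, 6, 6, 6, 6, 6, 6, 6]
t=16: [34, 34, 34, 34, 34, 34, 34, 34, 34]
t=17: [57, 57, 57, 57, 57, 57, 57, 57, 57]
t=18: [4, 4, 4, 4, 4, 4, 4, 4, 4]
t=19: [28, 28, 28, 28, 28, 28, 28, 28, 28]
t=20: [39, 39, 39, 39, 39, 39, 39, 39, 39]
t=21: [11, 11, 11, 11, 11, 11, 11, 11, 11]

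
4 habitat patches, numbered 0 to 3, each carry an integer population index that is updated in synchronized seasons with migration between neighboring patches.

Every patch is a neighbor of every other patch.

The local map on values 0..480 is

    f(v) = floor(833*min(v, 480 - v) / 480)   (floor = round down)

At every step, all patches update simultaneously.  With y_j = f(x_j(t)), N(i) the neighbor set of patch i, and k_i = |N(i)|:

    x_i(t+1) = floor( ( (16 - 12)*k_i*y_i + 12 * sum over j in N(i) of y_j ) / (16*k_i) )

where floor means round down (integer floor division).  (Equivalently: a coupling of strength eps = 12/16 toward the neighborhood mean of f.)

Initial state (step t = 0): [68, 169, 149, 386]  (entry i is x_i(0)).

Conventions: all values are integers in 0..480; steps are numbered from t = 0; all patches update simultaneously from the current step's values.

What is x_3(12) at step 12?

Simulating step by step:
t=0: [68, 169, 149, 386]
t=1: [208, 208, 208, 208]
t=2: [360, 360, 360, 360]
t=3: [208, 208, 208, 208]
t=4: [360, 360, 360, 360]
t=5: [208, 208, 208, 208]
t=6: [360, 360, 360, 360]
t=7: [208, 208, 208, 208]
t=8: [360, 360, 360, 360]
t=9: [208, 208, 208, 208]
t=10: [360, 360, 360, 360]
t=11: [208, 208, 208, 208]
t=12: [360, 360, 360, 360]

Answer: x_3(12) = 360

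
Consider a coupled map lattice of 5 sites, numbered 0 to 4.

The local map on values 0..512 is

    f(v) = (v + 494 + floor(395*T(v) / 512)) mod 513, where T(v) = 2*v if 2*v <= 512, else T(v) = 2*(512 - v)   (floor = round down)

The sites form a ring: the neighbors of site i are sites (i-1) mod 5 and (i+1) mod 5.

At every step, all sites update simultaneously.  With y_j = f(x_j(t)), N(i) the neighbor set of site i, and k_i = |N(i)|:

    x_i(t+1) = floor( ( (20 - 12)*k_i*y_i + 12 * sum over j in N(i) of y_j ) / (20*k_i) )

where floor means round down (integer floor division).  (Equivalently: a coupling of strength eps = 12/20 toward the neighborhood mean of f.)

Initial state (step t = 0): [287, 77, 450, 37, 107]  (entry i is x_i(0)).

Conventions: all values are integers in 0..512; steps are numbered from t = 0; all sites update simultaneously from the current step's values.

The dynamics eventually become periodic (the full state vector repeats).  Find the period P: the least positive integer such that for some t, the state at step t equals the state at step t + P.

Answer: 2
Key observation: The state at step 21, [500, 500, 500, 500, 500], reappears at step 23 — and no state repeats earlier — so the cycle the system enters has period 2.

Derivation:
t=0: [287, 77, 450, 37, 107]
t=1: [169, 104, 80, 109, 154]
t=2: [349, 276, 224, 270, 349]
t=3: [80, 74, 80, 75, 80]
t=4: [179, 178, 175, 178, 180]
t=5: [435, 431, 430, 432, 435]
t=6: [21, 22, 23, 22, 21]
t=7: [34, 36, 37, 36, 34]
t=8: [68, 71, 73, 71, 68]
t=9: [155, 160, 163, 160, 155]
t=10: [378, 385, 390, 385, 378]
t=11: [50, 48, 47, 48, 50]
t=12: [106, 103, 101, 103, 106]
t=13: [247, 242, 240, 242, 247]
t=14: [92, 85, 81, 85, 92]
t=15: [208, 198, 192, 198, 208]
t=16: [501, 487, 478, 487, 501]
t=17: [500, 505, 508, 505, 500]
t=18: [498, 496, 495, 496, 498]
t=19: [500, 501, 501, 501, 500]
t=20: [498, 498, 498, 498, 498]
t=21: [500, 500, 500, 500, 500]
t=22: [499, 499, 499, 499, 499]
t=23: [500, 500, 500, 500, 500]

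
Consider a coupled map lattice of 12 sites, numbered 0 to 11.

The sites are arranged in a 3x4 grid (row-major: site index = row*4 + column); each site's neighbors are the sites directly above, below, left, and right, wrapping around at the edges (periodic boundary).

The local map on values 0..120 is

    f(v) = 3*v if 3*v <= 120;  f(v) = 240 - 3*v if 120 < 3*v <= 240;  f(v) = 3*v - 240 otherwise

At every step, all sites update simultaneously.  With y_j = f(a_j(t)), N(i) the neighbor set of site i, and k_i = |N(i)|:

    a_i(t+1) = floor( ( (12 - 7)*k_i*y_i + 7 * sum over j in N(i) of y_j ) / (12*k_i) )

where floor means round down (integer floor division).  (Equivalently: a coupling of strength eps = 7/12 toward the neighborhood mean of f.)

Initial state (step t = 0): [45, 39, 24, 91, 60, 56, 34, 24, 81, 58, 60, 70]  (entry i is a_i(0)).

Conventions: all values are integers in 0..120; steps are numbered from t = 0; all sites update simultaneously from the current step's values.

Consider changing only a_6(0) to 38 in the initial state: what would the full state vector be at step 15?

Simulating step by step:
t=0: [45, 39, 24, 91, 60, 56, 38, 24, 81, 58, 60, 70]
t=1: [74, 94, 77, 54, 61, 82, 87, 64, 39, 64, 66, 37]
t=2: [50, 29, 30, 59, 51, 27, 24, 58, 82, 50, 45, 87]
t=3: [72, 87, 85, 65, 71, 82, 79, 62, 44, 78, 83, 43]
t=4: [39, 16, 17, 48, 39, 10, 13, 49, 69, 23, 23, 77]
t=5: [91, 58, 58, 79, 88, 52, 51, 76, 59, 55, 53, 46]
t=6: [36, 65, 62, 32, 38, 71, 71, 36, 60, 74, 81, 65]
t=7: [90, 48, 47, 85, 91, 41, 39, 86, 66, 27, 22, 57]
t=8: [39, 87, 84, 37, 43, 96, 92, 41, 48, 80, 80, 49]
t=9: [98, 34, 29, 95, 101, 44, 40, 99, 86, 24, 20, 86]
t=10: [55, 89, 83, 50, 60, 97, 95, 59, 37, 72, 68, 33]
t=11: [73, 34, 32, 73, 68, 44, 41, 69, 83, 42, 40, 85]
t=12: [33, 91, 92, 32, 39, 98, 100, 41, 30, 96, 99, 32]
t=13: [90, 48, 50, 90, 101, 60, 63, 102, 90, 54, 58, 92]
t=14: [44, 77, 72, 44, 53, 67, 62, 53, 42, 69, 64, 43]
t=15: [90, 33, 41, 92, 83, 42, 50, 85, 96, 44, 52, 97]

Answer: [90, 33, 41, 92, 83, 42, 50, 85, 96, 44, 52, 97]
Key observation: This trace re-runs the system from the modified initial state.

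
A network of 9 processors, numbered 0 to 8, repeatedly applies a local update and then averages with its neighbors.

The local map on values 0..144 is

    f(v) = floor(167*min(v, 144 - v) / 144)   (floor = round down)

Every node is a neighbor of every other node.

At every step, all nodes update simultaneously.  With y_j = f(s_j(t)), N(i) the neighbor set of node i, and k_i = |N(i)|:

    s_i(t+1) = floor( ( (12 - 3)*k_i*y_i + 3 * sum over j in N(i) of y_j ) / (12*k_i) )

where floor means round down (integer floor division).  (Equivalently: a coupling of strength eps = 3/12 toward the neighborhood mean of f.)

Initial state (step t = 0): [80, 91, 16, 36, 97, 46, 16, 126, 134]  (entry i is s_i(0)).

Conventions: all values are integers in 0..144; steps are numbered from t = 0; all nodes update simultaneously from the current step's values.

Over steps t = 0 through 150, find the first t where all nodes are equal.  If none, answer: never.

Simulating step by step:
t=0: [80, 91, 16, 36, 97, 46, 16, 126, 134]  (not all equal)
t=1: [64, 54, 23, 40, 49, 49, 23, 25, 18]  (not all equal)
t=2: [65, 56, 31, 45, 52, 52, 31, 32, 26]  (not all equal)
t=3: [67, 60, 39, 51, 57, 57, 39, 40, 35]  (not all equal)
t=4: [71, 65, 48, 58, 63, 63, 48, 49, 44]  (not all equal)
t=5: [77, 72, 57, 66, 70, 70, 57, 58, 55]  (not all equal)
t=6: [75, 80, 68, 75, 78, 78, 68, 68, 65]  (not all equal)
t=7: [79, 74, 77, 79, 76, 76, 77, 77, 75]  (not all equal)
t=8: [75, 80, 77, 75, 77, 77, 77, 77, 79]  (not all equal)
t=9: [79, 74, 77, 79, 77, 77, 77, 77, 75]  (not all equal)
t=10: [75, 79, 77, 75, 77, 77, 77, 77, 79]  (not all equal)
t=11: [79, 75, 77, 79, 77, 77, 77, 77, 75]  (not all equal)
t=12: [75, 79, 77, 75, 77, 77, 77, 77, 79]  (not all equal)

Answer: never
Key observation: The state at step 10 reappears at step 12 — the system is in a cycle of period 2 from step 10 on.  No step 0..12 is synchronized, and the cycle repeats forever, so no step up to 150 (or ever) has all nodes equal.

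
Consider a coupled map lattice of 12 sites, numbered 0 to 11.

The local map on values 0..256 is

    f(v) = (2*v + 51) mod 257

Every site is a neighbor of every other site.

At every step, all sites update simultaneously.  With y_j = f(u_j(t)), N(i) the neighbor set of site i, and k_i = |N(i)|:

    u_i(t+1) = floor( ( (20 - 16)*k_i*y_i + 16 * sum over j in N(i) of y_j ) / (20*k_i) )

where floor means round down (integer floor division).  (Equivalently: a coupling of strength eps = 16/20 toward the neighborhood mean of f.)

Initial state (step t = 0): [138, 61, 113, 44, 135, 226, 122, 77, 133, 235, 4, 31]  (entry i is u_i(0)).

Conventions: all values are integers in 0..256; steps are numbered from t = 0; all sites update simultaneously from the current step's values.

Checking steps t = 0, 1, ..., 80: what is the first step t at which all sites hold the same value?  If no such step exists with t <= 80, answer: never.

Answer: 5
Key observation: Synchronization is absorbing here: once all sites are equal they stay equal, and step 5 is the first all-equal step.

Derivation:
t=0: [138, 61, 113, 44, 135, 226, 122, 77, 133, 235, 4, 31]  (not all equal)
t=1: [95, 108, 89, 104, 94, 118, 91, 112, 94, 87, 94, 101]  (not all equal)
t=2: [173, 143, 171, 142, 172, 146, 172, 144, 172, 171, 172, 174]  (not all equal)
t=3: [121, 114, 121, 114, 121, 115, 121, 114, 121, 121, 121, 122]  (not all equal)
t=4: [32, 30, 32, 30, 32, 30, 32, 30, 32, 32, 32, 32]  (not all equal)
t=5: [113, 113, 113, 113, 113, 113, 113, 113, 113, 113, 113, 113]  (all equal)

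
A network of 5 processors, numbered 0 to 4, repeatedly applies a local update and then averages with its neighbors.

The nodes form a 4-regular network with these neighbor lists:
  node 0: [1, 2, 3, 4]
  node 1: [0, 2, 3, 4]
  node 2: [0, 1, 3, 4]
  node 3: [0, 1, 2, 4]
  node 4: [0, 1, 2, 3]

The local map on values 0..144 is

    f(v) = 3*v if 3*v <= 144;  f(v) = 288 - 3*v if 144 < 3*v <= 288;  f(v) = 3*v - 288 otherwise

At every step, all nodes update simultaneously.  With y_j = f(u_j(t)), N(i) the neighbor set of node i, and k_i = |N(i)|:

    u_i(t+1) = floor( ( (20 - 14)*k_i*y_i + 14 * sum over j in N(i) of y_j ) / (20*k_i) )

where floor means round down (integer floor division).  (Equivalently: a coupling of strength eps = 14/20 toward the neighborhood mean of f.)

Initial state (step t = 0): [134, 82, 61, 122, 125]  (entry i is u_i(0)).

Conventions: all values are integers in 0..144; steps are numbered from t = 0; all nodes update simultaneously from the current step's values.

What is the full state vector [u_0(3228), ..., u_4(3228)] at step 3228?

Simulating step by step:
t=0: [134, 82, 61, 122, 125]
t=1: [88, 79, 87, 84, 85]
t=2: [32, 36, 33, 34, 34]
t=3: [100, 102, 101, 101, 101]
t=4: [14, 15, 15, 15, 15]
t=5: [44, 44, 44, 44, 44]
t=6: [132, 132, 132, 132, 132]
t=7: [108, 108, 108, 108, 108]
t=8: [36, 36, 36, 36, 36]
t=9: [108, 108, 108, 108, 108]

Answer: [36, 36, 36, 36, 36]
Key observation: The state at step 7, [108, 108, 108, 108, 108], reappears at step 9: the system is in a cycle of period 2 from step 7 on.  Therefore the state at step 3228 equals the state at step 7 + ((3228 - 7) mod 2) = 8, which is [36, 36, 36, 36, 36].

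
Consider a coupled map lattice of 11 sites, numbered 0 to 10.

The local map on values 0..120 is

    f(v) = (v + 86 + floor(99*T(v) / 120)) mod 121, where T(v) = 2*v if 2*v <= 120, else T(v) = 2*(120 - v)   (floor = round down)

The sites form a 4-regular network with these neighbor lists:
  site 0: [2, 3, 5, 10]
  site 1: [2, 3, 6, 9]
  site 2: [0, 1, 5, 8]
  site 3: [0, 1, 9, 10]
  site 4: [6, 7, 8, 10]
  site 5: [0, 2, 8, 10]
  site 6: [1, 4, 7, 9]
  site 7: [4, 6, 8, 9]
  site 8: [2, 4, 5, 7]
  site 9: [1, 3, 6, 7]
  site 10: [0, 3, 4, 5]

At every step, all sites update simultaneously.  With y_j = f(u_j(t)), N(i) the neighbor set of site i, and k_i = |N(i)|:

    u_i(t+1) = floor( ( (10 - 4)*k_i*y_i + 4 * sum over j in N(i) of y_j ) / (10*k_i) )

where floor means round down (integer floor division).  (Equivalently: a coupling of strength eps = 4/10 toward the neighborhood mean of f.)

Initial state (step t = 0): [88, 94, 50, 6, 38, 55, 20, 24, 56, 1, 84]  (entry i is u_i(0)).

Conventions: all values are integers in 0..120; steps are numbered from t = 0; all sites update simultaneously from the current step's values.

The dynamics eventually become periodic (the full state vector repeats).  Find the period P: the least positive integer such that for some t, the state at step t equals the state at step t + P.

Simulating step by step:
t=0: [88, 94, 50, 6, 38, 55, 20, 24, 56, 1, 84]
t=1: [104, 91, 101, 100, 65, 108, 39, 45, 97, 77, 102]
t=2: [95, 99, 97, 99, 106, 93, 82, 90, 98, 102, 98]
t=3: [100, 99, 99, 98, 97, 101, 104, 102, 99, 98, 98]
t=4: [98, 97, 97, 98, 98, 97, 96, 96, 97, 98, 98]
t=5: [99, 99, 99, 99, 99, 99, 99, 99, 99, 99, 99]
t=6: [98, 98, 98, 98, 98, 98, 98, 98, 98, 98, 98]
t=7: [99, 99, 99, 99, 99, 99, 99, 99, 99, 99, 99]

Answer: 2
Key observation: The state at step 5, [99, 99, 99, 99, 99, 99, 99, 99, 99, 99, 99], reappears at step 7 — and no state repeats earlier — so the cycle the system enters has period 2.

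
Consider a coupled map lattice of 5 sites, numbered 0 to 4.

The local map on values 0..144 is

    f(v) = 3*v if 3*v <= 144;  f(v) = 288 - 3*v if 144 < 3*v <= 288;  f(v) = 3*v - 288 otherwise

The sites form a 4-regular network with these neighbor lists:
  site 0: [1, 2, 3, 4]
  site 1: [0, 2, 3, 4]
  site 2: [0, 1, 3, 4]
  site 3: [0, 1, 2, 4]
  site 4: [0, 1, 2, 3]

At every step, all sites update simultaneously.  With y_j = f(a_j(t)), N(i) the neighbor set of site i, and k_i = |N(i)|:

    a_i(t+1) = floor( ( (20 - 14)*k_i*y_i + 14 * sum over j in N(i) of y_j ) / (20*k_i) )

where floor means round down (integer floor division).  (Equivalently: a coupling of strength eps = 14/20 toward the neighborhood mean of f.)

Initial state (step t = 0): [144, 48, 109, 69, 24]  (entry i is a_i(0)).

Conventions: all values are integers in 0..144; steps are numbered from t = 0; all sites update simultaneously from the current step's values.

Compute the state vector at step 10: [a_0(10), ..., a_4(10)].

Answer: [135, 135, 135, 135, 135]

Derivation:
t=0: [144, 48, 109, 69, 24]
t=1: [102, 102, 88, 94, 93]
t=2: [15, 15, 16, 13, 14]
t=3: [43, 43, 44, 43, 43]
t=4: [129, 129, 129, 129, 129]
t=5: [99, 99, 99, 99, 99]
t=6: [9, 9, 9, 9, 9]
t=7: [27, 27, 27, 27, 27]
t=8: [81, 81, 81, 81, 81]
t=9: [45, 45, 45, 45, 45]
t=10: [135, 135, 135, 135, 135]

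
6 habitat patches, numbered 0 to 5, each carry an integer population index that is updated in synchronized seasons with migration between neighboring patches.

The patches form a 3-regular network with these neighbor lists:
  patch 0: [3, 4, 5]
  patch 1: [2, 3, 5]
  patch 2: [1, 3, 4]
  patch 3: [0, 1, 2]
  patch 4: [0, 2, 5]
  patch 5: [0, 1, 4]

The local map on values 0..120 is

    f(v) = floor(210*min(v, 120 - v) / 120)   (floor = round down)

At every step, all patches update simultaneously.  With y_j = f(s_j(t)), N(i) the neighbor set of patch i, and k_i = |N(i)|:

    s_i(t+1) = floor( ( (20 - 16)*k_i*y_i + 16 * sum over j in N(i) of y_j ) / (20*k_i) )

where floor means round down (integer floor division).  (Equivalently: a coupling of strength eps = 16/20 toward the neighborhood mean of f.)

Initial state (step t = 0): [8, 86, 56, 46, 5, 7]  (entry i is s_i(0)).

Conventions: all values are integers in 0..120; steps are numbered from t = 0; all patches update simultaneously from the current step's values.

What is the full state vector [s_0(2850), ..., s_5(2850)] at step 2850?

Answer: [88, 92, 92, 92, 88, 88]
Key observation: The state at step 12, [92, 88, 88, 88, 92, 92], reappears at step 16: the system is in a cycle of period 4 from step 12 on.  Therefore the state at step 2850 equals the state at step 12 + ((2850 - 12) mod 4) = 14, which is [88, 92, 92, 92, 88, 88].

Derivation:
t=0: [8, 86, 56, 46, 5, 7]
t=1: [29, 62, 58, 61, 34, 24]
t=2: [64, 85, 90, 87, 63, 64]
t=3: [87, 67, 68, 67, 85, 88]
t=4: [67, 82, 83, 82, 66, 67]
t=5: [85, 72, 73, 72, 84, 85]
t=6: [67, 77, 78, 77, 67, 67]
t=7: [87, 79, 79, 79, 86, 87]
t=8: [61, 67, 67, 67, 61, 61]
t=9: [100, 94, 94, 94, 100, 100]
t=10: [37, 42, 42, 42, 37, 37]
t=11: [66, 70, 70, 70, 66, 66]
t=12: [92, 88, 88, 88, 92, 92]
t=13: [50, 54, 54, 54, 50, 50]
t=14: [88, 92, 92, 92, 88, 88]
t=15: [54, 50, 50, 50, 54, 54]
t=16: [92, 88, 88, 88, 92, 92]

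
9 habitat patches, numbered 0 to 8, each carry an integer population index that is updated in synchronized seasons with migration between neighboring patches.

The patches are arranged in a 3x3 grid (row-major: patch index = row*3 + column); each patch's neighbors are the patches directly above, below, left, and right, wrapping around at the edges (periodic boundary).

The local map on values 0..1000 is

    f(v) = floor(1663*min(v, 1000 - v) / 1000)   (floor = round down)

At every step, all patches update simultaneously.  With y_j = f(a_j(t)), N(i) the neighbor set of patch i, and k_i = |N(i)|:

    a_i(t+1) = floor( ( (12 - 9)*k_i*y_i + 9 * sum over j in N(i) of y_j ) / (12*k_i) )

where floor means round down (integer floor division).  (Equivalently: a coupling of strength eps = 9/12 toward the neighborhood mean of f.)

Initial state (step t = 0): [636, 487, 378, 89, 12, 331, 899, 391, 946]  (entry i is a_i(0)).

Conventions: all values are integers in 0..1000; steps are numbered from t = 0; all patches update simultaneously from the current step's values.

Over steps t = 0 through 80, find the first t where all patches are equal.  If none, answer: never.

Simulating step by step:
t=0: [636, 487, 378, 89, 12, 331, 899, 391, 946]  (not all equal)
t=1: [479, 558, 541, 288, 409, 303, 321, 365, 396]  (not all equal)
t=2: [669, 717, 695, 590, 605, 609, 609, 640, 615]  (not all equal)
t=3: [570, 550, 559, 640, 613, 628, 625, 602, 610]  (not all equal)
t=4: [685, 703, 694, 636, 652, 646, 647, 664, 656]  (not all equal)
t=5: [541, 529, 535, 578, 565, 571, 570, 557, 563]  (not all equal)
t=6: [748, 757, 752, 721, 730, 726, 727, 736, 732]  (not all equal)
t=7: [429, 423, 426, 448, 442, 445, 444, 438, 441]  (not all equal)
t=8: [720, 716, 718, 734, 730, 732, 731, 727, 729]  (not all equal)
t=9: [459, 462, 460, 449, 452, 450, 451, 454, 452]  (not all equal)
t=10: [758, 760, 759, 751, 753, 751, 752, 755, 753]  (not all equal)
t=11: [405, 403, 404, 410, 408, 409, 409, 407, 408]  (not all equal)
t=12: [674, 673, 674, 678, 677, 677, 677, 676, 677]  (not all equal)
t=13: [539, 540, 540, 537, 537, 537, 537, 538, 538]  (not all equal)
t=14: [766, 766, 766, 768, 767, 767, 768, 767, 767]  (not all equal)
t=15: [387, 388, 388, 386, 387, 387, 386, 387, 387]  (not all equal)
t=16: [643, 643, 643, 642, 643, 643, 642, 643, 643]  (not all equal)
t=17: [593, 593, 593, 593, 593, 593, 593, 593, 593]  (all equal)

Answer: 17
Key observation: Synchronization is absorbing here: once all patches are equal they stay equal, and step 17 is the first all-equal step.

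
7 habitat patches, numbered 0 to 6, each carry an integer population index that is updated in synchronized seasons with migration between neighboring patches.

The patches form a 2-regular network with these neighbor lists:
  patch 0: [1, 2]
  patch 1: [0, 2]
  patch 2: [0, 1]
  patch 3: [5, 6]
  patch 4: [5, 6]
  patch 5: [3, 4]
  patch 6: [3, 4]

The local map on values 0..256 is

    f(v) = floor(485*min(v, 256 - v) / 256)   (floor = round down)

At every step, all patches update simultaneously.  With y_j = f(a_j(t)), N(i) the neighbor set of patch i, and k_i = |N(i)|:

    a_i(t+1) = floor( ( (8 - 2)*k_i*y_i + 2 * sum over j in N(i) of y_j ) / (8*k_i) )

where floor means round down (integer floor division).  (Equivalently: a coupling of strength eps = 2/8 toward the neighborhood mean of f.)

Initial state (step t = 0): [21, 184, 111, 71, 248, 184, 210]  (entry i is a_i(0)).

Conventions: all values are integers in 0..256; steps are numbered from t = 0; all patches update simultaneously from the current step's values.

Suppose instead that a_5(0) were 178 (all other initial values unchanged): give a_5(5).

Simulating step by step:
t=0: [21, 184, 111, 71, 248, 178, 210]
t=1: [72, 133, 179, 129, 40, 128, 83]
t=2: [149, 209, 154, 229, 106, 220, 157]
t=3: [186, 116, 181, 70, 181, 82, 171]
t=4: [144, 198, 150, 138, 146, 150, 155]
t=5: [197, 133, 190, 216, 204, 203, 197]

Answer: a_5(5) = 203
Key observation: This trace re-runs the system from the modified initial state.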